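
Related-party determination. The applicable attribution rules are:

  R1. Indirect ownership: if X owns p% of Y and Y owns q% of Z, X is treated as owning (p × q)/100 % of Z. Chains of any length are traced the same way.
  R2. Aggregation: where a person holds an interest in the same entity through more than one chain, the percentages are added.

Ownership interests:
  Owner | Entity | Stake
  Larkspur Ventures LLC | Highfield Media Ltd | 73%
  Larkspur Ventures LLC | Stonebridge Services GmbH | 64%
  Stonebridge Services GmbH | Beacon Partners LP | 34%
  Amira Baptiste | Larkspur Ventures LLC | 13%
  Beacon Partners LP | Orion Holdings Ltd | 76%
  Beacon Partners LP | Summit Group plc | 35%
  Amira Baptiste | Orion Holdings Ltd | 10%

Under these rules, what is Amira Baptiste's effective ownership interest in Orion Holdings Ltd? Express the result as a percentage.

12.149888%

Chain via Larkspur Ventures LLC → Stonebridge Services GmbH → Beacon Partners LP (R1): 13% × 64% × 34% × 76% = 2.149888% of Orion Holdings Ltd.
Direct interest in Orion Holdings Ltd: 10%.
Aggregating (R2): 2.149888% + 10% = 12.149888%.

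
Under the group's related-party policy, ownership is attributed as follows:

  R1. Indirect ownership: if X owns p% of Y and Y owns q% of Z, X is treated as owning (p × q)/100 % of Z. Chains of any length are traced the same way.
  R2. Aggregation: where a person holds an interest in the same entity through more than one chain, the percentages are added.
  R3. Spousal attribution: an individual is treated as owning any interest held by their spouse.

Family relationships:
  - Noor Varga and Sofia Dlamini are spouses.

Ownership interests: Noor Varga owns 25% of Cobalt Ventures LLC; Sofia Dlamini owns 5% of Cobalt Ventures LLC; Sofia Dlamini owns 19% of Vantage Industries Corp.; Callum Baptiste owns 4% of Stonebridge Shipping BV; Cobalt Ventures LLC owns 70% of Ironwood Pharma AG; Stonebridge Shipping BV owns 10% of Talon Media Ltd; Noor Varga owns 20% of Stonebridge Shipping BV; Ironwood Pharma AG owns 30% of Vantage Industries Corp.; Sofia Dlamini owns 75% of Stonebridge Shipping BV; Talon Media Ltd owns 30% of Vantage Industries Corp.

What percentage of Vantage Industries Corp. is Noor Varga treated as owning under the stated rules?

28.15%

By spousal attribution (R3), Noor Varga is treated as also owning Sofia Dlamini's interest in Cobalt Ventures LLC, giving 25% + 5% = 30%.
By spousal attribution (R3), Noor Varga is treated as also owning Sofia Dlamini's interest in Stonebridge Shipping BV, giving 20% + 75% = 95%.
By spousal attribution (R3), Noor Varga is treated as owning Sofia Dlamini's 19% interest in Vantage Industries Corp.
Chain via Cobalt Ventures LLC → Ironwood Pharma AG (R1): 30% × 70% × 30% = 6.3% of Vantage Industries Corp.
Chain via Stonebridge Shipping BV → Talon Media Ltd (R1): 95% × 10% × 30% = 2.85% of Vantage Industries Corp.
Direct interest in Vantage Industries Corp: 19%.
Aggregating (R2): 6.3% + 2.85% + 19% = 28.15%.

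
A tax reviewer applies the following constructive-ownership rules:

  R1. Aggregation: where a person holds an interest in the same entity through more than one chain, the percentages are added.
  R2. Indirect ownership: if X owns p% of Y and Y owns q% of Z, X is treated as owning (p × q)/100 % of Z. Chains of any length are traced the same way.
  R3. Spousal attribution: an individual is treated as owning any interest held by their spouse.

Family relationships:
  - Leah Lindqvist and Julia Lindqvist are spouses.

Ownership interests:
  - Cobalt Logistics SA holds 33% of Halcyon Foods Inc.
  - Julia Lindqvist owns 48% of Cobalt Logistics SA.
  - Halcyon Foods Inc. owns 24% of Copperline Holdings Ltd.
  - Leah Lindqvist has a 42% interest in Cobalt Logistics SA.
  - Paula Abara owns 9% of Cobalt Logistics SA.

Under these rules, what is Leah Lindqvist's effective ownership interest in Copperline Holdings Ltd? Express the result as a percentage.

By spousal attribution (R3), Leah Lindqvist is treated as also owning Julia Lindqvist's interest in Cobalt Logistics SA, giving 42% + 48% = 90%.
Chain via Cobalt Logistics SA → Halcyon Foods Inc. (R2): 90% × 33% × 24% = 7.128% of Copperline Holdings Ltd.

7.128%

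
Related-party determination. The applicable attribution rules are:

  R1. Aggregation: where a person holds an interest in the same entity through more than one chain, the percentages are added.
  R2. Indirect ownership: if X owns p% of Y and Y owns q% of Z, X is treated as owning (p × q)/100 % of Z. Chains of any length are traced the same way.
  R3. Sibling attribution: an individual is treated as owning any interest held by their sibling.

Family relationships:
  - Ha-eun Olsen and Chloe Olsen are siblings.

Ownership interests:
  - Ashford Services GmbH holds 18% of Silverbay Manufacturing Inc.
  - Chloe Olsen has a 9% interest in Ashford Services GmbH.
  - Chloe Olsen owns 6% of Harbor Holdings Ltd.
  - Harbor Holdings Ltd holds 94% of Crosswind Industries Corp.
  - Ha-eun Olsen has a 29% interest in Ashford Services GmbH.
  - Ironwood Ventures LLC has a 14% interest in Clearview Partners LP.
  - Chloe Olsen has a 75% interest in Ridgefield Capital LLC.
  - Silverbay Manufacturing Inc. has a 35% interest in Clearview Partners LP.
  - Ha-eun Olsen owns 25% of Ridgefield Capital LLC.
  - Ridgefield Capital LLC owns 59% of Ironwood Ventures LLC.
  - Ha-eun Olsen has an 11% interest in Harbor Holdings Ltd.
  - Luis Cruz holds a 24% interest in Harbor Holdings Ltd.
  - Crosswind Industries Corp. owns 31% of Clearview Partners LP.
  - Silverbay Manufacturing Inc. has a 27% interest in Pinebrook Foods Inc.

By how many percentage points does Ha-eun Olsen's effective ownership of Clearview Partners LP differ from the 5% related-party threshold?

By sibling attribution (R3), Ha-eun Olsen is treated as also owning Chloe Olsen's interest in Ashford Services GmbH, giving 29% + 9% = 38%.
By sibling attribution (R3), Ha-eun Olsen is treated as also owning Chloe Olsen's interest in Harbor Holdings Ltd, giving 11% + 6% = 17%.
By sibling attribution (R3), Ha-eun Olsen is treated as also owning Chloe Olsen's interest in Ridgefield Capital LLC, giving 25% + 75% = 100%.
Chain via Ashford Services GmbH → Silverbay Manufacturing Inc. (R2): 38% × 18% × 35% = 2.394% of Clearview Partners LP.
Chain via Harbor Holdings Ltd → Crosswind Industries Corp. (R2): 17% × 94% × 31% = 4.9538% of Clearview Partners LP.
Chain via Ridgefield Capital LLC → Ironwood Ventures LLC (R2): 100% × 59% × 14% = 8.26% of Clearview Partners LP.
Aggregating (R1): 2.394% + 4.9538% + 8.26% = 15.6078%.
15.6078% exceeds the 5% threshold by 10.6078 percentage points.

10.6078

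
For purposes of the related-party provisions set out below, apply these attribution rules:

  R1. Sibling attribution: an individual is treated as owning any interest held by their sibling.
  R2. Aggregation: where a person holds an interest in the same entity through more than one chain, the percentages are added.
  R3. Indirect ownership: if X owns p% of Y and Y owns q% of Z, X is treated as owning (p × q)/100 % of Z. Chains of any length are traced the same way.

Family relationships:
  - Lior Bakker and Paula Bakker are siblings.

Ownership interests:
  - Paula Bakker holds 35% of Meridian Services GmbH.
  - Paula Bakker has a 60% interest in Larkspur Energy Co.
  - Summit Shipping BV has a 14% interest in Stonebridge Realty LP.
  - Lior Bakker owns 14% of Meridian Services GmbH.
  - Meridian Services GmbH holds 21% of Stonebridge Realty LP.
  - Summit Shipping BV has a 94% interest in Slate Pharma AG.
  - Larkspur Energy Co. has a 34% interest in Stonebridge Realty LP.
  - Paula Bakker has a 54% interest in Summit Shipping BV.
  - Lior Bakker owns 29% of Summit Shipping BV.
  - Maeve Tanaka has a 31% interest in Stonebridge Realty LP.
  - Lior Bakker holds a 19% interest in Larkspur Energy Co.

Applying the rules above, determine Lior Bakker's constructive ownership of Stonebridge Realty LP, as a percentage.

48.77%

By sibling attribution (R1), Lior Bakker is treated as also owning Paula Bakker's interest in Larkspur Energy Co, giving 19% + 60% = 79%.
By sibling attribution (R1), Lior Bakker is treated as also owning Paula Bakker's interest in Summit Shipping BV, giving 29% + 54% = 83%.
By sibling attribution (R1), Lior Bakker is treated as also owning Paula Bakker's interest in Meridian Services GmbH, giving 14% + 35% = 49%.
Chain via Larkspur Energy Co. (R3): 79% × 34% = 26.86% of Stonebridge Realty LP.
Chain via Summit Shipping BV (R3): 83% × 14% = 11.62% of Stonebridge Realty LP.
Chain via Meridian Services GmbH (R3): 49% × 21% = 10.29% of Stonebridge Realty LP.
Aggregating (R2): 26.86% + 11.62% + 10.29% = 48.77%.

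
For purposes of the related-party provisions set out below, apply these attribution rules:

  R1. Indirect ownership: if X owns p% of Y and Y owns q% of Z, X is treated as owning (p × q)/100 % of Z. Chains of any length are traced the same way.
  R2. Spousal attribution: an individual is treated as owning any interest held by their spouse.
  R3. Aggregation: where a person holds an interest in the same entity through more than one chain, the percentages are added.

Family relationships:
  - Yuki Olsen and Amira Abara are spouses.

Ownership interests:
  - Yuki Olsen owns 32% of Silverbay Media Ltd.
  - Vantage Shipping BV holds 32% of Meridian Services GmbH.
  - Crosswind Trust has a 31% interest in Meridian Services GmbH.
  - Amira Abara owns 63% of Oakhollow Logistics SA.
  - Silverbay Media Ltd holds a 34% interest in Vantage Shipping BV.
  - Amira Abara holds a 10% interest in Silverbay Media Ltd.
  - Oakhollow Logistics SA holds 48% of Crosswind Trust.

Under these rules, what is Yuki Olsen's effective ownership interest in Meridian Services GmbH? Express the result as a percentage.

13.944%

By spousal attribution (R2), Yuki Olsen is treated as also owning Amira Abara's interest in Silverbay Media Ltd, giving 32% + 10% = 42%.
By spousal attribution (R2), Yuki Olsen is treated as owning Amira Abara's 63% interest in Oakhollow Logistics SA.
Chain via Silverbay Media Ltd → Vantage Shipping BV (R1): 42% × 34% × 32% = 4.5696% of Meridian Services GmbH.
Chain via Oakhollow Logistics SA → Crosswind Trust (R1): 63% × 48% × 31% = 9.3744% of Meridian Services GmbH.
Aggregating (R3): 4.5696% + 9.3744% = 13.944%.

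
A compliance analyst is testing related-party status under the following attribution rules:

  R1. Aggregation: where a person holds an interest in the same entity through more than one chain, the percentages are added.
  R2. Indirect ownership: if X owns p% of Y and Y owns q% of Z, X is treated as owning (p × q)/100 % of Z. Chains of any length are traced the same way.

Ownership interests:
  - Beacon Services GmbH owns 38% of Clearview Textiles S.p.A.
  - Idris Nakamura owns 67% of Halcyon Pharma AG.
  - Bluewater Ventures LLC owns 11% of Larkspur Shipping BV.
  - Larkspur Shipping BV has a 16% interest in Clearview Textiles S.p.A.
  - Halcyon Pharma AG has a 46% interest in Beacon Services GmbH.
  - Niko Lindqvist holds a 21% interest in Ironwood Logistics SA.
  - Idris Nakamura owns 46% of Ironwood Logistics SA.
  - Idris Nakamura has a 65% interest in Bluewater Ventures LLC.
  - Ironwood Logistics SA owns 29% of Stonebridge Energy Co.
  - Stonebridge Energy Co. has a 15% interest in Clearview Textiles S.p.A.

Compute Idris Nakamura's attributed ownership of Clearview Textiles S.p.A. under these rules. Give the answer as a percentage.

Chain via Halcyon Pharma AG → Beacon Services GmbH (R2): 67% × 46% × 38% = 11.7116% of Clearview Textiles S.p.A.
Chain via Ironwood Logistics SA → Stonebridge Energy Co. (R2): 46% × 29% × 15% = 2.001% of Clearview Textiles S.p.A.
Chain via Bluewater Ventures LLC → Larkspur Shipping BV (R2): 65% × 11% × 16% = 1.144% of Clearview Textiles S.p.A.
Aggregating (R1): 11.7116% + 2.001% + 1.144% = 14.8566%.

14.8566%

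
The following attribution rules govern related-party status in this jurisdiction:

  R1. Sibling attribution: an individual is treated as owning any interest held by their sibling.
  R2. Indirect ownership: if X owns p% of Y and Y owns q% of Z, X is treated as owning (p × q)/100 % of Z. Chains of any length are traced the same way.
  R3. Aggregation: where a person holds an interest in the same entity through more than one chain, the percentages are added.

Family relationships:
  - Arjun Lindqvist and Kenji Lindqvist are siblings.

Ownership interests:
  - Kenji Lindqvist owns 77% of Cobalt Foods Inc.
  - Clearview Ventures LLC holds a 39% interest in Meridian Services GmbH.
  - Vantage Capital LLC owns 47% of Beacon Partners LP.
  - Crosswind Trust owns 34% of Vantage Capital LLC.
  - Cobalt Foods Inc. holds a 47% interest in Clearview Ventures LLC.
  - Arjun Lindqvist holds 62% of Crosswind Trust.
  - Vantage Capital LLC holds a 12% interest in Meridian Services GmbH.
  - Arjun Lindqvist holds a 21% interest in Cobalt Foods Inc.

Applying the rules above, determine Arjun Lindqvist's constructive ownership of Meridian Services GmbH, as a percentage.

By sibling attribution (R1), Arjun Lindqvist is treated as also owning Kenji Lindqvist's interest in Cobalt Foods Inc, giving 21% + 77% = 98%.
Chain via Crosswind Trust → Vantage Capital LLC (R2): 62% × 34% × 12% = 2.5296% of Meridian Services GmbH.
Chain via Cobalt Foods Inc. → Clearview Ventures LLC (R2): 98% × 47% × 39% = 17.9634% of Meridian Services GmbH.
Aggregating (R3): 2.5296% + 17.9634% = 20.493%.

20.493%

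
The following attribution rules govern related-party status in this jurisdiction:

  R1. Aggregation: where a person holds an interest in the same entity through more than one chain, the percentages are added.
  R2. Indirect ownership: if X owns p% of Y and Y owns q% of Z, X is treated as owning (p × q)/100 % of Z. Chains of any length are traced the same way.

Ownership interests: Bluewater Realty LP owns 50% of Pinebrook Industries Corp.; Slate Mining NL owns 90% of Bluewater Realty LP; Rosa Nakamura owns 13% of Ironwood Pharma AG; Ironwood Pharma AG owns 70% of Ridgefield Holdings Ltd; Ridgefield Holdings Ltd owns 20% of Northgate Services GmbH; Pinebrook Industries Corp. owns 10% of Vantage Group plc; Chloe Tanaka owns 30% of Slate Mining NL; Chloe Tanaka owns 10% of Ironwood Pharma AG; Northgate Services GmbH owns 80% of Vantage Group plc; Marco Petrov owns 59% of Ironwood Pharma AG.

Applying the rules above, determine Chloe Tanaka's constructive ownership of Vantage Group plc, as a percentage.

2.47%

Chain via Ironwood Pharma AG → Ridgefield Holdings Ltd → Northgate Services GmbH (R2): 10% × 70% × 20% × 80% = 1.12% of Vantage Group plc.
Chain via Slate Mining NL → Bluewater Realty LP → Pinebrook Industries Corp. (R2): 30% × 90% × 50% × 10% = 1.35% of Vantage Group plc.
Aggregating (R1): 1.12% + 1.35% = 2.47%.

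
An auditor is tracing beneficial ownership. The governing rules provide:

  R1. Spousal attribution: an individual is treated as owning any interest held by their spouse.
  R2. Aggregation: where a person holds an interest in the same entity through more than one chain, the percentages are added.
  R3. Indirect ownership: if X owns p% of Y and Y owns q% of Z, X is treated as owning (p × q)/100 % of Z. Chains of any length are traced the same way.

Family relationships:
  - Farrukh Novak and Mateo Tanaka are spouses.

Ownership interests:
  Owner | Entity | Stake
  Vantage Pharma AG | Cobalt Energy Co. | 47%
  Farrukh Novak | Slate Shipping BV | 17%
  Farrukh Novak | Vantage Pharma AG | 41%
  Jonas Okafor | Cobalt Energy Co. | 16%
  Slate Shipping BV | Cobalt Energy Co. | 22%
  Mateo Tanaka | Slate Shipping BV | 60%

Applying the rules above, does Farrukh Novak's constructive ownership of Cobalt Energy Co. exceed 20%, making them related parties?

Yes

By spousal attribution (R1), Farrukh Novak is treated as also owning Mateo Tanaka's interest in Slate Shipping BV, giving 17% + 60% = 77%.
Chain via Slate Shipping BV (R3): 77% × 22% = 16.94% of Cobalt Energy Co.
Chain via Vantage Pharma AG (R3): 41% × 47% = 19.27% of Cobalt Energy Co.
Aggregating (R2): 16.94% + 19.27% = 36.21%.
36.21% exceeds the 20% threshold, so Farrukh is a related party to Cobalt Energy Co.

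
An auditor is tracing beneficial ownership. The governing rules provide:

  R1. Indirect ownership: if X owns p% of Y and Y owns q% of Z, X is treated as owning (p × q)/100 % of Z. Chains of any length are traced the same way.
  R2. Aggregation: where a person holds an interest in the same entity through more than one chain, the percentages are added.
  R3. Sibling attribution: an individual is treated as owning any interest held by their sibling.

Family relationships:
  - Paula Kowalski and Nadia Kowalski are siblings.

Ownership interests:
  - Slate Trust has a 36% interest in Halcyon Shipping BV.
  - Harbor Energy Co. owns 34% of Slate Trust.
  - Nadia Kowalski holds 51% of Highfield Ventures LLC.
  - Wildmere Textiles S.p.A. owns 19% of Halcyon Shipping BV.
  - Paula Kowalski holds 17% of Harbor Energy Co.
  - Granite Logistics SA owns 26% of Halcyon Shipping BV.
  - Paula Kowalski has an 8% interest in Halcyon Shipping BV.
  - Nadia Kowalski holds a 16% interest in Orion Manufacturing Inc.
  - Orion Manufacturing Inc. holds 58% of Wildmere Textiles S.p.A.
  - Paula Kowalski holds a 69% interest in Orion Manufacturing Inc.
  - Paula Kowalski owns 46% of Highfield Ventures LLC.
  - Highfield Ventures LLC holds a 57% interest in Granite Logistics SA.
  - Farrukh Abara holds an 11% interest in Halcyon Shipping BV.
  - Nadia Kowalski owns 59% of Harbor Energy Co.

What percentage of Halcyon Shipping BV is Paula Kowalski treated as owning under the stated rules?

41.0448%

By sibling attribution (R3), Paula Kowalski is treated as also owning Nadia Kowalski's interest in Highfield Ventures LLC, giving 46% + 51% = 97%.
By sibling attribution (R3), Paula Kowalski is treated as also owning Nadia Kowalski's interest in Harbor Energy Co, giving 17% + 59% = 76%.
By sibling attribution (R3), Paula Kowalski is treated as also owning Nadia Kowalski's interest in Orion Manufacturing Inc, giving 69% + 16% = 85%.
Chain via Highfield Ventures LLC → Granite Logistics SA (R1): 97% × 57% × 26% = 14.3754% of Halcyon Shipping BV.
Chain via Harbor Energy Co. → Slate Trust (R1): 76% × 34% × 36% = 9.3024% of Halcyon Shipping BV.
Chain via Orion Manufacturing Inc. → Wildmere Textiles S.p.A. (R1): 85% × 58% × 19% = 9.367% of Halcyon Shipping BV.
Direct interest in Halcyon Shipping BV: 8%.
Aggregating (R2): 14.3754% + 9.3024% + 9.367% + 8% = 41.0448%.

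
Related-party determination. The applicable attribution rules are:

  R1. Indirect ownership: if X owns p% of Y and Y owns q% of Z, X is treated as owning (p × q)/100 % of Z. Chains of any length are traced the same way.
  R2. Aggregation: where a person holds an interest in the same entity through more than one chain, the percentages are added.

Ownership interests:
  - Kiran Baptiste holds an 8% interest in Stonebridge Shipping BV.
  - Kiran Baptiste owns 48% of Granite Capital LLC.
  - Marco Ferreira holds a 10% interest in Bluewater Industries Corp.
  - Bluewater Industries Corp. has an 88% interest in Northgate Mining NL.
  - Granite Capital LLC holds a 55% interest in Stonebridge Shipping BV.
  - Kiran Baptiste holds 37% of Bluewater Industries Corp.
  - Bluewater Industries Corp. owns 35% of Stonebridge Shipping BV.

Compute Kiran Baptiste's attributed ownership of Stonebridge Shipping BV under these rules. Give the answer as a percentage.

Chain via Granite Capital LLC (R1): 48% × 55% = 26.4% of Stonebridge Shipping BV.
Chain via Bluewater Industries Corp. (R1): 37% × 35% = 12.95% of Stonebridge Shipping BV.
Direct interest in Stonebridge Shipping BV: 8%.
Aggregating (R2): 26.4% + 12.95% + 8% = 47.35%.

47.35%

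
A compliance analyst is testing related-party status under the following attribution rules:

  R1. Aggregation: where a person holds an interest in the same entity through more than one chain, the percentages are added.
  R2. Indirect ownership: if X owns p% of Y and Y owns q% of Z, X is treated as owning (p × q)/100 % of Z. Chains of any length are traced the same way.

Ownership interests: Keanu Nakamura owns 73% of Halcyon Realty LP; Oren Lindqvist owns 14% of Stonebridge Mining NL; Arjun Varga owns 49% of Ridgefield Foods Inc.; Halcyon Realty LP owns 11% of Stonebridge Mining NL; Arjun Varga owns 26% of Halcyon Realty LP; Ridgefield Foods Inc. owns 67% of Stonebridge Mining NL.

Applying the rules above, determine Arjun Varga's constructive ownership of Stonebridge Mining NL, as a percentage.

Chain via Halcyon Realty LP (R2): 26% × 11% = 2.86% of Stonebridge Mining NL.
Chain via Ridgefield Foods Inc. (R2): 49% × 67% = 32.83% of Stonebridge Mining NL.
Aggregating (R1): 2.86% + 32.83% = 35.69%.

35.69%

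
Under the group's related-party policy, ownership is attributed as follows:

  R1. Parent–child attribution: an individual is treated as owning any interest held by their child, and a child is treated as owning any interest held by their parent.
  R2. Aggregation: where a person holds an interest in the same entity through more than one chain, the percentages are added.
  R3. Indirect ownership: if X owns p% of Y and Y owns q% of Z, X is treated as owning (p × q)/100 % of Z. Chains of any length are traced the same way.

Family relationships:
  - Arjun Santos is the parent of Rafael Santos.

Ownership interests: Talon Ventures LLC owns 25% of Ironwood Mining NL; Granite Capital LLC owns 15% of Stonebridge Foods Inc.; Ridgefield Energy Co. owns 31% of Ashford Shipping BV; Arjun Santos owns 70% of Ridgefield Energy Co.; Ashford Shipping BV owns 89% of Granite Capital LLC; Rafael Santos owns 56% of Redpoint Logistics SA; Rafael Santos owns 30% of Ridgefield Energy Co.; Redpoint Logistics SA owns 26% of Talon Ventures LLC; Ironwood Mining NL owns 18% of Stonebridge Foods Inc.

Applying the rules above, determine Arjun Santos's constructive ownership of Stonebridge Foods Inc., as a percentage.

By parent–child attribution (R1), Arjun Santos is treated as also owning Rafael Santos's interest in Ridgefield Energy Co, giving 70% + 30% = 100%.
By parent–child attribution (R1), Arjun Santos is treated as owning Rafael Santos's 56% interest in Redpoint Logistics SA.
Chain via Ridgefield Energy Co. → Ashford Shipping BV → Granite Capital LLC (R3): 100% × 31% × 89% × 15% = 4.1385% of Stonebridge Foods Inc.
Chain via Redpoint Logistics SA → Talon Ventures LLC → Ironwood Mining NL (R3): 56% × 26% × 25% × 18% = 0.6552% of Stonebridge Foods Inc.
Aggregating (R2): 4.1385% + 0.6552% = 4.7937%.

4.7937%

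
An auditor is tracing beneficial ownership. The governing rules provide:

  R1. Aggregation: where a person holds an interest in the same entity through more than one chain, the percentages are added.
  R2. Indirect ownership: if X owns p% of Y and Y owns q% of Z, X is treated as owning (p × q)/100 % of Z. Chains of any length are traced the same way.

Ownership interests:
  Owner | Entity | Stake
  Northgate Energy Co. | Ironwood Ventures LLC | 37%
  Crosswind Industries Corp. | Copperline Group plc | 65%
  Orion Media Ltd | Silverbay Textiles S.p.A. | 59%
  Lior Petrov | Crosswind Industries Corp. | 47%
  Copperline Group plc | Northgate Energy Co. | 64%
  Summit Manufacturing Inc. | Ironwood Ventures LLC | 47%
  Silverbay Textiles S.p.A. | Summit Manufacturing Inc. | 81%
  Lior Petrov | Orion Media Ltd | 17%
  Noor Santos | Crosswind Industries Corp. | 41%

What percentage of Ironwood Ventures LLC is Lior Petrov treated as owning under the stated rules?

11.052661%

Chain via Orion Media Ltd → Silverbay Textiles S.p.A. → Summit Manufacturing Inc. (R2): 17% × 59% × 81% × 47% = 3.818421% of Ironwood Ventures LLC.
Chain via Crosswind Industries Corp. → Copperline Group plc → Northgate Energy Co. (R2): 47% × 65% × 64% × 37% = 7.23424% of Ironwood Ventures LLC.
Aggregating (R1): 3.818421% + 7.23424% = 11.052661%.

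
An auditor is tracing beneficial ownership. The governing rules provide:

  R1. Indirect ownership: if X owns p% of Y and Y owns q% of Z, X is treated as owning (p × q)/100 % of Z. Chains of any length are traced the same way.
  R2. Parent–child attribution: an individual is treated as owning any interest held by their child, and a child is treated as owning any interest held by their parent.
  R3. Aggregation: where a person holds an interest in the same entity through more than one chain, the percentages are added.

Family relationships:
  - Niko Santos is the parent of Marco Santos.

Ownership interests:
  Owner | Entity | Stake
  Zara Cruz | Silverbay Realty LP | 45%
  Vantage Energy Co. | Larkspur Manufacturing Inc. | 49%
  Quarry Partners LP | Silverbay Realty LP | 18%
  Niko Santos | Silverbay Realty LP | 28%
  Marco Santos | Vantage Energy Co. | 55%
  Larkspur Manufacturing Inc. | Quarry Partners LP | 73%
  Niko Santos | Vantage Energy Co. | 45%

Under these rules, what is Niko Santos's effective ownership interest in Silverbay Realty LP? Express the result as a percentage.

34.4386%

By parent–child attribution (R2), Niko Santos is treated as also owning Marco Santos's interest in Vantage Energy Co, giving 45% + 55% = 100%.
Chain via Vantage Energy Co. → Larkspur Manufacturing Inc. → Quarry Partners LP (R1): 100% × 49% × 73% × 18% = 6.4386% of Silverbay Realty LP.
Direct interest in Silverbay Realty LP: 28%.
Aggregating (R3): 6.4386% + 28% = 34.4386%.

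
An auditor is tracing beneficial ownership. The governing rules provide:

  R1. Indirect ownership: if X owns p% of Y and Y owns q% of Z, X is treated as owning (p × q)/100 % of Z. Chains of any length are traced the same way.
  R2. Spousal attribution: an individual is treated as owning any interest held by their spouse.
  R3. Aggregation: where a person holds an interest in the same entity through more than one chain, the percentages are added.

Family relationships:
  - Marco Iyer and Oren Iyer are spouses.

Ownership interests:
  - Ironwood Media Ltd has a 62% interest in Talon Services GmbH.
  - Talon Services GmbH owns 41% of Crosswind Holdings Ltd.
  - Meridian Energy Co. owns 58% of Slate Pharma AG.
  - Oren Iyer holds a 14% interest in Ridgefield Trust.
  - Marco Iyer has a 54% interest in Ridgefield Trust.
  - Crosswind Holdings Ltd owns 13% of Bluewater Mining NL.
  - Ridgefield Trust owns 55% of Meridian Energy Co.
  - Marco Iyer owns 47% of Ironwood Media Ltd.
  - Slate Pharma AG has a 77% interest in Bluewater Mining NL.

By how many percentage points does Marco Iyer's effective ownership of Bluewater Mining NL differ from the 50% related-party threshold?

31.743998

By spousal attribution (R2), Marco Iyer is treated as also owning Oren Iyer's interest in Ridgefield Trust, giving 54% + 14% = 68%.
Chain via Ridgefield Trust → Meridian Energy Co. → Slate Pharma AG (R1): 68% × 55% × 58% × 77% = 16.70284% of Bluewater Mining NL.
Chain via Ironwood Media Ltd → Talon Services GmbH → Crosswind Holdings Ltd (R1): 47% × 62% × 41% × 13% = 1.553162% of Bluewater Mining NL.
Aggregating (R3): 16.70284% + 1.553162% = 18.256002%.
18.256002% falls short of the 50% threshold by 31.743998 percentage points.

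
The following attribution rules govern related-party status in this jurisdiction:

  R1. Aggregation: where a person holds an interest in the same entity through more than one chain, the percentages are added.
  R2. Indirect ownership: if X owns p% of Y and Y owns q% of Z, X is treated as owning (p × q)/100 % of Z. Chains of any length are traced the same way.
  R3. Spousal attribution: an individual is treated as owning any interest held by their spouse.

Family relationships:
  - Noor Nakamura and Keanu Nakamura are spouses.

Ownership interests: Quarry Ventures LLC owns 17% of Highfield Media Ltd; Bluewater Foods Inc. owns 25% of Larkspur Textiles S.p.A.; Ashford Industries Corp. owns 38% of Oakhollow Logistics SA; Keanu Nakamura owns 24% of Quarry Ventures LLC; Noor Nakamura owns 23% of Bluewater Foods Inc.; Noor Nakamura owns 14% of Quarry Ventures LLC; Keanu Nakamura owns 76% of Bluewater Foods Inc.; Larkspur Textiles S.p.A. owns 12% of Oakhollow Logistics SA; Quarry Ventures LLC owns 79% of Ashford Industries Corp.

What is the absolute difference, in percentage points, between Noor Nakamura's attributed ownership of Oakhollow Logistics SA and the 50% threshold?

By spousal attribution (R3), Noor Nakamura is treated as also owning Keanu Nakamura's interest in Bluewater Foods Inc, giving 23% + 76% = 99%.
By spousal attribution (R3), Noor Nakamura is treated as also owning Keanu Nakamura's interest in Quarry Ventures LLC, giving 14% + 24% = 38%.
Chain via Bluewater Foods Inc. → Larkspur Textiles S.p.A. (R2): 99% × 25% × 12% = 2.97% of Oakhollow Logistics SA.
Chain via Quarry Ventures LLC → Ashford Industries Corp. (R2): 38% × 79% × 38% = 11.4076% of Oakhollow Logistics SA.
Aggregating (R1): 2.97% + 11.4076% = 14.3776%.
14.3776% falls short of the 50% threshold by 35.6224 percentage points.

35.6224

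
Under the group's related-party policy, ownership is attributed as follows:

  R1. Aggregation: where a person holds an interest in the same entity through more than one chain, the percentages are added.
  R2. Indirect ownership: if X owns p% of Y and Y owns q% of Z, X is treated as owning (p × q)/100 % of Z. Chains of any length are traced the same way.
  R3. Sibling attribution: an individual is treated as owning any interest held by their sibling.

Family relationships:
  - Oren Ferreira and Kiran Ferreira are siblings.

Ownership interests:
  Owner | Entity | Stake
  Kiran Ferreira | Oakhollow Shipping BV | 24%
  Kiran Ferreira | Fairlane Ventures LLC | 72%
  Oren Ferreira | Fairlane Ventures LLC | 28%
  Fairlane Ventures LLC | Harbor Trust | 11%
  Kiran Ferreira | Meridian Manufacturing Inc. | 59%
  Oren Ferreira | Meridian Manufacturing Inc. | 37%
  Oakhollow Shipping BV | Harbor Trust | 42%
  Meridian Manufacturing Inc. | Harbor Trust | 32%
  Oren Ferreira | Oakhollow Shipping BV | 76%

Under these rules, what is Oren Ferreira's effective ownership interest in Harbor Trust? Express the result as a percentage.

By sibling attribution (R3), Oren Ferreira is treated as also owning Kiran Ferreira's interest in Fairlane Ventures LLC, giving 28% + 72% = 100%.
By sibling attribution (R3), Oren Ferreira is treated as also owning Kiran Ferreira's interest in Oakhollow Shipping BV, giving 76% + 24% = 100%.
By sibling attribution (R3), Oren Ferreira is treated as also owning Kiran Ferreira's interest in Meridian Manufacturing Inc, giving 37% + 59% = 96%.
Chain via Fairlane Ventures LLC (R2): 100% × 11% = 11% of Harbor Trust.
Chain via Oakhollow Shipping BV (R2): 100% × 42% = 42% of Harbor Trust.
Chain via Meridian Manufacturing Inc. (R2): 96% × 32% = 30.72% of Harbor Trust.
Aggregating (R1): 11% + 42% + 30.72% = 83.72%.

83.72%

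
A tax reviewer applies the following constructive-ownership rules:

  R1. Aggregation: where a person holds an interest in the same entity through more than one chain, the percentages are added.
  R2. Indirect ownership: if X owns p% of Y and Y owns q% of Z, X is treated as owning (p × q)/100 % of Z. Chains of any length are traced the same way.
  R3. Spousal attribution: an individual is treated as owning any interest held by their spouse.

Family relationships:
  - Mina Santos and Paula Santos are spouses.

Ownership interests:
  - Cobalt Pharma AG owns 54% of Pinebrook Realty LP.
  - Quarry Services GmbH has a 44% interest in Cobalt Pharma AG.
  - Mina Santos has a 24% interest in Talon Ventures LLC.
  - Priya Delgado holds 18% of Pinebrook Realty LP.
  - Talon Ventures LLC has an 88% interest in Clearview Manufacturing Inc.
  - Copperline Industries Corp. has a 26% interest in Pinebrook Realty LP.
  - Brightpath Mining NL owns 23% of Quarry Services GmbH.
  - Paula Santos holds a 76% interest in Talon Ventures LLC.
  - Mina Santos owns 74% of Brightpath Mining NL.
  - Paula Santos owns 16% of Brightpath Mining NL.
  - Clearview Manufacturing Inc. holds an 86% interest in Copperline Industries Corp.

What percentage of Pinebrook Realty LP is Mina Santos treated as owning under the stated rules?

By spousal attribution (R3), Mina Santos is treated as also owning Paula Santos's interest in Brightpath Mining NL, giving 74% + 16% = 90%.
By spousal attribution (R3), Mina Santos is treated as also owning Paula Santos's interest in Talon Ventures LLC, giving 24% + 76% = 100%.
Chain via Brightpath Mining NL → Quarry Services GmbH → Cobalt Pharma AG (R2): 90% × 23% × 44% × 54% = 4.91832% of Pinebrook Realty LP.
Chain via Talon Ventures LLC → Clearview Manufacturing Inc. → Copperline Industries Corp. (R2): 100% × 88% × 86% × 26% = 19.6768% of Pinebrook Realty LP.
Aggregating (R1): 4.91832% + 19.6768% = 24.59512%.

24.59512%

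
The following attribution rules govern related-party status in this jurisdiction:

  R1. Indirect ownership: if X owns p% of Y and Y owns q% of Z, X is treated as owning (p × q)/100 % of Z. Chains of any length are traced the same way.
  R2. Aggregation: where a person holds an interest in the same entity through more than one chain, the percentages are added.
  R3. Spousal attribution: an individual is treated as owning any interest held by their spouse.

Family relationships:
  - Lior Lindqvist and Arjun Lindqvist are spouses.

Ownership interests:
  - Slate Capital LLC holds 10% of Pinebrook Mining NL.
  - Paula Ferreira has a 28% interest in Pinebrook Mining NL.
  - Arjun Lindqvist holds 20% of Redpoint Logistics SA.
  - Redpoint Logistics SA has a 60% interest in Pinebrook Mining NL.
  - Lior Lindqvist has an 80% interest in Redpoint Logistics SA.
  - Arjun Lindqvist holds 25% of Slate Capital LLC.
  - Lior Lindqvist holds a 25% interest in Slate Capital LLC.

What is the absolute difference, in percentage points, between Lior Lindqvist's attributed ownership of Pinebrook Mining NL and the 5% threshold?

By spousal attribution (R3), Lior Lindqvist is treated as also owning Arjun Lindqvist's interest in Slate Capital LLC, giving 25% + 25% = 50%.
By spousal attribution (R3), Lior Lindqvist is treated as also owning Arjun Lindqvist's interest in Redpoint Logistics SA, giving 80% + 20% = 100%.
Chain via Slate Capital LLC (R1): 50% × 10% = 5% of Pinebrook Mining NL.
Chain via Redpoint Logistics SA (R1): 100% × 60% = 60% of Pinebrook Mining NL.
Aggregating (R2): 5% + 60% = 65%.
65% exceeds the 5% threshold by 60 percentage points.

60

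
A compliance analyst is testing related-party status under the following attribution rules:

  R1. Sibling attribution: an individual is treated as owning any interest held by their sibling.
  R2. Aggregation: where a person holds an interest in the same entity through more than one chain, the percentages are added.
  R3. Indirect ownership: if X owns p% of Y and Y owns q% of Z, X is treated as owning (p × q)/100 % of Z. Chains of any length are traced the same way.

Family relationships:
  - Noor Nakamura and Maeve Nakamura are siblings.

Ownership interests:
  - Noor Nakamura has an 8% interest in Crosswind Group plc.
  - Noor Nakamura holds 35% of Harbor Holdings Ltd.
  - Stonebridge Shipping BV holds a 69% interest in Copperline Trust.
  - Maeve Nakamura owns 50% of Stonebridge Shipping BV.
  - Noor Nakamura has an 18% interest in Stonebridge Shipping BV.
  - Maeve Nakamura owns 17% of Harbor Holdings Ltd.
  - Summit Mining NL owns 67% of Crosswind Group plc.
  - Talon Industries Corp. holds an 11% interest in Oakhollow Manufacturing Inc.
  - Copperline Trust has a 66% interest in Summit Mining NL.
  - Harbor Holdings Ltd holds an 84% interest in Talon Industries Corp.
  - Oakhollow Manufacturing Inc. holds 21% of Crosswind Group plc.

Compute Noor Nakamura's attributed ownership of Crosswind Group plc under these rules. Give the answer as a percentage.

29.757032%

By sibling attribution (R1), Noor Nakamura is treated as also owning Maeve Nakamura's interest in Harbor Holdings Ltd, giving 35% + 17% = 52%.
By sibling attribution (R1), Noor Nakamura is treated as also owning Maeve Nakamura's interest in Stonebridge Shipping BV, giving 18% + 50% = 68%.
Chain via Harbor Holdings Ltd → Talon Industries Corp. → Oakhollow Manufacturing Inc. (R3): 52% × 84% × 11% × 21% = 1.009008% of Crosswind Group plc.
Chain via Stonebridge Shipping BV → Copperline Trust → Summit Mining NL (R3): 68% × 69% × 66% × 67% = 20.748024% of Crosswind Group plc.
Direct interest in Crosswind Group plc: 8%.
Aggregating (R2): 1.009008% + 20.748024% + 8% = 29.757032%.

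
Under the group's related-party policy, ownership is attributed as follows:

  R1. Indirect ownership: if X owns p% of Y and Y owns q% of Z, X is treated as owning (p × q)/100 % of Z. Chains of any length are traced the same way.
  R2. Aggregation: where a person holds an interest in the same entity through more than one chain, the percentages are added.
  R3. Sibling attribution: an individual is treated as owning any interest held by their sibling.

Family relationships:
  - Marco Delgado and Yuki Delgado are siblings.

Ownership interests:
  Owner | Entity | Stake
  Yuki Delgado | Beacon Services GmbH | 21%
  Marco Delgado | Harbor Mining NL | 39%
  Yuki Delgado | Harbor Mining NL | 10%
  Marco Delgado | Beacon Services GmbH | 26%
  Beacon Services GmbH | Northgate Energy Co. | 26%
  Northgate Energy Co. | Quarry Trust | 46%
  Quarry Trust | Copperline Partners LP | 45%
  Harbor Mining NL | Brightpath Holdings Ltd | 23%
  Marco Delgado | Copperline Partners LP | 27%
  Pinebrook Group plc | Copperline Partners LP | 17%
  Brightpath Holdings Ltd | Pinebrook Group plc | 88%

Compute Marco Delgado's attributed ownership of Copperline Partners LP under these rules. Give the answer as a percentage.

By sibling attribution (R3), Marco Delgado is treated as also owning Yuki Delgado's interest in Harbor Mining NL, giving 39% + 10% = 49%.
By sibling attribution (R3), Marco Delgado is treated as also owning Yuki Delgado's interest in Beacon Services GmbH, giving 26% + 21% = 47%.
Chain via Harbor Mining NL → Brightpath Holdings Ltd → Pinebrook Group plc (R1): 49% × 23% × 88% × 17% = 1.685992% of Copperline Partners LP.
Chain via Beacon Services GmbH → Northgate Energy Co. → Quarry Trust (R1): 47% × 26% × 46% × 45% = 2.52954% of Copperline Partners LP.
Direct interest in Copperline Partners LP: 27%.
Aggregating (R2): 1.685992% + 2.52954% + 27% = 31.215532%.

31.215532%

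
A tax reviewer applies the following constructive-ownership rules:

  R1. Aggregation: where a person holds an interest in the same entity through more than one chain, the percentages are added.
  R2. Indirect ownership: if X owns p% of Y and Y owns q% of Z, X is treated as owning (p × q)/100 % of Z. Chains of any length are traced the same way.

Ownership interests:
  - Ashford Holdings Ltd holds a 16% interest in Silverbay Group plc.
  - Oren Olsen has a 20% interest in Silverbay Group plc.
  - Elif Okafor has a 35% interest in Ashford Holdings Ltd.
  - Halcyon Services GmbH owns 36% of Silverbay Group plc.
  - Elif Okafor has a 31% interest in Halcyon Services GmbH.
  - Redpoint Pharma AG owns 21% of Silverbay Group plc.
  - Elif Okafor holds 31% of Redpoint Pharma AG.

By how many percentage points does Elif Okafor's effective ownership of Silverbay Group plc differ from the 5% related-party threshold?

Chain via Ashford Holdings Ltd (R2): 35% × 16% = 5.6% of Silverbay Group plc.
Chain via Redpoint Pharma AG (R2): 31% × 21% = 6.51% of Silverbay Group plc.
Chain via Halcyon Services GmbH (R2): 31% × 36% = 11.16% of Silverbay Group plc.
Aggregating (R1): 5.6% + 6.51% + 11.16% = 23.27%.
23.27% exceeds the 5% threshold by 18.27 percentage points.

18.27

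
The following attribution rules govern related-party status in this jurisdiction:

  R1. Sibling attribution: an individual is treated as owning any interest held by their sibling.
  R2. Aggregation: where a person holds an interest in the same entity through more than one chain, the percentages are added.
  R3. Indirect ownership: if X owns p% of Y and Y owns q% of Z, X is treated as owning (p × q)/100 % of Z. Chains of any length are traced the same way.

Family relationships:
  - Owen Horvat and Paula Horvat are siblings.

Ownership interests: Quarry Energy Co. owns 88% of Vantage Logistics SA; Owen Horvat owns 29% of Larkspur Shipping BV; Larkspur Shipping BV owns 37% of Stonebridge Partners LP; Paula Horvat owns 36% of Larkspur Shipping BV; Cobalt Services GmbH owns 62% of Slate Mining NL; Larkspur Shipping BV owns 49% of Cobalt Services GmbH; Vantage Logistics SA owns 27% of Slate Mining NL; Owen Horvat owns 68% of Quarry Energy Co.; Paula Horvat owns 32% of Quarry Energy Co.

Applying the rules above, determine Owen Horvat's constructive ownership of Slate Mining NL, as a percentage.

43.507%

By sibling attribution (R1), Owen Horvat is treated as also owning Paula Horvat's interest in Larkspur Shipping BV, giving 29% + 36% = 65%.
By sibling attribution (R1), Owen Horvat is treated as also owning Paula Horvat's interest in Quarry Energy Co, giving 68% + 32% = 100%.
Chain via Larkspur Shipping BV → Cobalt Services GmbH (R3): 65% × 49% × 62% = 19.747% of Slate Mining NL.
Chain via Quarry Energy Co. → Vantage Logistics SA (R3): 100% × 88% × 27% = 23.76% of Slate Mining NL.
Aggregating (R2): 19.747% + 23.76% = 43.507%.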